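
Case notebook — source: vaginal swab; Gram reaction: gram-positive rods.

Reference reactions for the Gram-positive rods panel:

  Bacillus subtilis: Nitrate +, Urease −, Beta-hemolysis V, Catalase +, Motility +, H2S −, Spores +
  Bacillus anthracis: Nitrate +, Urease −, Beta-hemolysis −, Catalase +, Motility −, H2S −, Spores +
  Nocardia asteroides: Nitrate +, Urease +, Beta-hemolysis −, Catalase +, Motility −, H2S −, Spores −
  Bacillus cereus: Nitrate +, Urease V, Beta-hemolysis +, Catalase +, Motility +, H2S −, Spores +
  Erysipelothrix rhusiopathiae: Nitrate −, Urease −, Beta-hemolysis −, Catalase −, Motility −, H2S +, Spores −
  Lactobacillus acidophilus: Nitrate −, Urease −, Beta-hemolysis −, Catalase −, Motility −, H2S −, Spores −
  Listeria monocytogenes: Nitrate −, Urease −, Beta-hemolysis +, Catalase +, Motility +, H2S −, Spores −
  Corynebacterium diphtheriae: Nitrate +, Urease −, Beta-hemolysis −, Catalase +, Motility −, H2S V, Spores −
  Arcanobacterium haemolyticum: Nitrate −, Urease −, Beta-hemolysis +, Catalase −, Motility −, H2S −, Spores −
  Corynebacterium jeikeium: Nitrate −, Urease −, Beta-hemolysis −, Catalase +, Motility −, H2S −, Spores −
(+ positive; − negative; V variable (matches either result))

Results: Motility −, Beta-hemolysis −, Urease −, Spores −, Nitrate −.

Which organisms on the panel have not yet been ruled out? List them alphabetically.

Urease −: excludes Nocardia asteroides — 9 left.
Beta-hemolysis −: excludes Bacillus cereus, Listeria monocytogenes, Arcanobacterium haemolyticum — 6 left.
Spores −: excludes Bacillus subtilis, Bacillus anthracis — 4 left.
Motility −: all 4 remaining candidates are consistent.
Nitrate −: excludes Corynebacterium diphtheriae — 3 left.

Corynebacterium jeikeium, Erysipelothrix rhusiopathiae, Lactobacillus acidophilus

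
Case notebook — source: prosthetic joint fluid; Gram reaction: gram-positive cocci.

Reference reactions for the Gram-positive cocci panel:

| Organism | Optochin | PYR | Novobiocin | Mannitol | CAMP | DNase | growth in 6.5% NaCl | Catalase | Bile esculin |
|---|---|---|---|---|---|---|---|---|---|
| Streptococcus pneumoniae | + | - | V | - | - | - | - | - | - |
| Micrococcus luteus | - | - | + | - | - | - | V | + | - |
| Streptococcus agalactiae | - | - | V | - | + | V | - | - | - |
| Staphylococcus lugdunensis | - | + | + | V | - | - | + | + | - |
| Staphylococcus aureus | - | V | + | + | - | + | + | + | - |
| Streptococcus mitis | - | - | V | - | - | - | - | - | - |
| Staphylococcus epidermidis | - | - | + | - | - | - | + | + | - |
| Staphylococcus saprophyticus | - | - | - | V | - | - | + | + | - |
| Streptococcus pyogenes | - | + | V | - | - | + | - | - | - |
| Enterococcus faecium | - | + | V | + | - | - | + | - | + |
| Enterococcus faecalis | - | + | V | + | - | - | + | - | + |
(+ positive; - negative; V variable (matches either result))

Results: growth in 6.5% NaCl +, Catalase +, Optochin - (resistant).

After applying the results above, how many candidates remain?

growth in 6.5% NaCl +: excludes Streptococcus pneumoniae, Streptococcus agalactiae, Streptococcus mitis, Streptococcus pyogenes — 7 left.
Optochin -: all 7 remaining candidates are consistent.
Catalase +: excludes Enterococcus faecium, Enterococcus faecalis — 5 left.
Still consistent: Micrococcus luteus, Staphylococcus aureus, Staphylococcus epidermidis, Staphylococcus lugdunensis, Staphylococcus saprophyticus.

5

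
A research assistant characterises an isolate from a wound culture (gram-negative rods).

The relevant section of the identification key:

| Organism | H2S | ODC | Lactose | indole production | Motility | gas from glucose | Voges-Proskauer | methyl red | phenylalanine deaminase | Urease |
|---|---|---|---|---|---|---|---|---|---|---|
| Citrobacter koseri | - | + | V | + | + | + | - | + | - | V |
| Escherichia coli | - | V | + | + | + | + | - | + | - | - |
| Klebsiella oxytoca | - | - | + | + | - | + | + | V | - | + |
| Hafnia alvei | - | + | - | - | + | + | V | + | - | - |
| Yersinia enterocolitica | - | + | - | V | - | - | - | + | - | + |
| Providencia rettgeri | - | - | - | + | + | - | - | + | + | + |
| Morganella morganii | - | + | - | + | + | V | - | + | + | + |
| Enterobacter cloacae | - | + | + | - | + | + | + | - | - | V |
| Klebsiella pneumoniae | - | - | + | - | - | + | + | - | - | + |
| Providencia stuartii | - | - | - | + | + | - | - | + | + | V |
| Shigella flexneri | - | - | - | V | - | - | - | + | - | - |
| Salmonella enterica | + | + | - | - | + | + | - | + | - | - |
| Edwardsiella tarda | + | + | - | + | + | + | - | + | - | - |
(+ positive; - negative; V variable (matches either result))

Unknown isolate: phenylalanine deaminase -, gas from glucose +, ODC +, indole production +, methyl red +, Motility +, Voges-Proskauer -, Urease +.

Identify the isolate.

Motility +: excludes Klebsiella oxytoca, Yersinia enterocolitica, Klebsiella pneumoniae, Shigella flexneri — 9 left.
phenylalanine deaminase -: excludes Providencia rettgeri, Morganella morganii, Providencia stuartii — 6 left.
gas from glucose +: all 6 remaining candidates are consistent.
indole production +: excludes Hafnia alvei, Enterobacter cloacae, Salmonella enterica — 3 left.
methyl red +: all 3 remaining candidates are consistent.
ODC +: all 3 remaining candidates are consistent.
Urease +: excludes Escherichia coli, Edwardsiella tarda — 1 left.
Voges-Proskauer -: the one remaining candidate is consistent.

Citrobacter koseri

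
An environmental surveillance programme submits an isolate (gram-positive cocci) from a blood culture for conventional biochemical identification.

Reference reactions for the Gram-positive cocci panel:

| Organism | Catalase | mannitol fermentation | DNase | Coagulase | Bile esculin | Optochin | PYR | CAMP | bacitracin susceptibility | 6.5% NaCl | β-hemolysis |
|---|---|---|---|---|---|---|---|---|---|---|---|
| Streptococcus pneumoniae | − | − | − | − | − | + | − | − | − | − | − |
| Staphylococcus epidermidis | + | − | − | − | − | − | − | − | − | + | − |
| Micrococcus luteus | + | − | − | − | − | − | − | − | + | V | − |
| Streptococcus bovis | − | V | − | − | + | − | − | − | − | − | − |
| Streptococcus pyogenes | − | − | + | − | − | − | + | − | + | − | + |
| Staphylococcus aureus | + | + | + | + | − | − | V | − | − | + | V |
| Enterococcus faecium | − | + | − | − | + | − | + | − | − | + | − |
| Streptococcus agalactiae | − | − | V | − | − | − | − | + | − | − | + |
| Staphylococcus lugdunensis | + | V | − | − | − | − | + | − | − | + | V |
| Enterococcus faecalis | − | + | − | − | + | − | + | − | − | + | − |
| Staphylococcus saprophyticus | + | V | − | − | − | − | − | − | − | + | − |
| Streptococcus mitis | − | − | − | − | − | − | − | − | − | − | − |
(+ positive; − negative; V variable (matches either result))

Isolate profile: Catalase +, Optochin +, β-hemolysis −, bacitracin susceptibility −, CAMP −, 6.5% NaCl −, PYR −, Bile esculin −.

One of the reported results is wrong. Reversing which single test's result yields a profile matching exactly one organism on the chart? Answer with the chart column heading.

As reported, no row in the chart matches all 8 reactions.
Reversing Bile esculin → still no organism matches.
Reversing 6.5% NaCl → still no organism matches.
Reversing Catalase (to −) → unique match: Streptococcus pneumoniae.
Reversing β-hemolysis → still no organism matches.
Reversing Optochin → still no organism matches.
Reversing bacitracin susceptibility → still no organism matches.
Reversing CAMP → still no organism matches.
Reversing PYR → still no organism matches.

Catalase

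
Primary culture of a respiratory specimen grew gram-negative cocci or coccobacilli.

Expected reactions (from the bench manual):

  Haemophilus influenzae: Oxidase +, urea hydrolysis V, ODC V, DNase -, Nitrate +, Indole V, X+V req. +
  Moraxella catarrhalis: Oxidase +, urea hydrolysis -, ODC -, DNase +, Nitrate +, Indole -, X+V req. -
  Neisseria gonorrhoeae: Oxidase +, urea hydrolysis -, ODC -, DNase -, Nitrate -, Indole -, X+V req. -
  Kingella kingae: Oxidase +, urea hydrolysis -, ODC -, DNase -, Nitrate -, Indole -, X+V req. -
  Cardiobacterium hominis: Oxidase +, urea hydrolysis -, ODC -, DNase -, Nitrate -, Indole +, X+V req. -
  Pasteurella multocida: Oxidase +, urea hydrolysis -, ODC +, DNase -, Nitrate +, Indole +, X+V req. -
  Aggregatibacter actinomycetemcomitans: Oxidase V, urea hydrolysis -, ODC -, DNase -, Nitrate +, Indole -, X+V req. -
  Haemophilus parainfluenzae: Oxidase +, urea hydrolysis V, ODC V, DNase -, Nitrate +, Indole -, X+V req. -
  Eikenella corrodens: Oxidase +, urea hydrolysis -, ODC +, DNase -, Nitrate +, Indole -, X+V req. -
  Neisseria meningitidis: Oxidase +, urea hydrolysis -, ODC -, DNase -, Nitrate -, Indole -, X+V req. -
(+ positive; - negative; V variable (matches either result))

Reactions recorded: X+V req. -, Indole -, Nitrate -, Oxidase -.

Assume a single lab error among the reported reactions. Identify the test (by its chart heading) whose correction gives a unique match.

Nitrate

As reported, no row in the chart matches all 4 reactions.
Reversing X+V req. → still no organism matches.
Reversing Indole → still no organism matches.
Reversing Nitrate (to +) → unique match: Aggregatibacter actinomycetemcomitans.
Reversing Oxidase → 3 organisms match (not unique).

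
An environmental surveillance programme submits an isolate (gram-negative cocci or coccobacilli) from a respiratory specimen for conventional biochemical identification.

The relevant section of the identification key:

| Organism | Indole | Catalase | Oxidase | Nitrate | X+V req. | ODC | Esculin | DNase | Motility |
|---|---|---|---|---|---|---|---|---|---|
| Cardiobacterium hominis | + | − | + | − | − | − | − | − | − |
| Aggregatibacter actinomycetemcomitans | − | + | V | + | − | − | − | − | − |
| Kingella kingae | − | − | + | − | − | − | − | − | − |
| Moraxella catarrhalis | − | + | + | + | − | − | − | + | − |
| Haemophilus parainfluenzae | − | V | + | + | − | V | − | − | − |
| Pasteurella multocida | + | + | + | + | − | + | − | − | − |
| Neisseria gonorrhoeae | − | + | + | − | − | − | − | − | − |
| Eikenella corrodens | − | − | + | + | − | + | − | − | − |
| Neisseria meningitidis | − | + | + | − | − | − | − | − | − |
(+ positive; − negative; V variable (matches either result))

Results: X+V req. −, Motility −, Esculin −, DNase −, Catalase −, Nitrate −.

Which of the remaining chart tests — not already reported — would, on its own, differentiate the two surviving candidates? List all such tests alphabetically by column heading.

Indole

Nitrate −: excludes 5 organisms — 4 left.
Esculin −: all 4 remaining candidates are consistent.
DNase −: all 4 remaining candidates are consistent.
Motility −: all 4 remaining candidates are consistent.
X+V req. −: all 4 remaining candidates are consistent.
Catalase −: excludes Neisseria gonorrhoeae, Neisseria meningitidis — 2 left.
Two candidates remain: Cardiobacterium hominis and Kingella kingae.
  Indole: Cardiobacterium hominis +, Kingella kingae − — discriminates.
  Oxidase: + vs + — same for both, does not separate.
  ODC: − vs − — same for both, does not separate.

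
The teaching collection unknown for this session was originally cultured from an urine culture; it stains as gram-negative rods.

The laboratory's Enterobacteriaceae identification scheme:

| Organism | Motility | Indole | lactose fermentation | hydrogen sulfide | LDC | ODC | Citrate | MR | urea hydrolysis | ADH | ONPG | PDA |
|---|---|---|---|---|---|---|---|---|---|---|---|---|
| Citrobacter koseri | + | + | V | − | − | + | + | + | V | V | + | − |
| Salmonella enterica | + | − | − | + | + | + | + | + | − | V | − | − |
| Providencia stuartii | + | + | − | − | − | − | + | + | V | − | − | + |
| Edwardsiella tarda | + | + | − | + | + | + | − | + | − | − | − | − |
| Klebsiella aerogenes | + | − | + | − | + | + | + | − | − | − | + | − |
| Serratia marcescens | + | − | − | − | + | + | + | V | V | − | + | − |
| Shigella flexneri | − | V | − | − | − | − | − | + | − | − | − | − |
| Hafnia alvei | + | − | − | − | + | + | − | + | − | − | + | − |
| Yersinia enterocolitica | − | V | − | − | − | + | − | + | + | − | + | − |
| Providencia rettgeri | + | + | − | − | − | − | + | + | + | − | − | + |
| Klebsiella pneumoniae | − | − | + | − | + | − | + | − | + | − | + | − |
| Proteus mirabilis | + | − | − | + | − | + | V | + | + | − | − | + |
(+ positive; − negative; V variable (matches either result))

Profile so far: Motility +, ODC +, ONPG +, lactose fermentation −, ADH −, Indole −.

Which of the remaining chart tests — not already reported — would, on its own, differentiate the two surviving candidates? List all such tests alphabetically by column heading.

Citrate

ODC +: excludes Providencia stuartii, Shigella flexneri, Providencia rettgeri, Klebsiella pneumoniae — 8 left.
lactose fermentation −: excludes Klebsiella aerogenes — 7 left.
ADH −: all 7 remaining candidates are consistent.
Motility +: excludes Yersinia enterocolitica — 6 left.
ONPG +: excludes Salmonella enterica, Edwardsiella tarda, Proteus mirabilis — 3 left.
Indole −: excludes Citrobacter koseri — 2 left.
Two candidates remain: Hafnia alvei and Serratia marcescens.
  hydrogen sulfide: − vs − — same for both, does not separate.
  LDC: + vs + — same for both, does not separate.
  Citrate: Hafnia alvei −, Serratia marcescens + — discriminates.
  MR: + vs V — variable for at least one, does not separate.
  urea hydrolysis: − vs V — variable for at least one, does not separate.
  PDA: − vs − — same for both, does not separate.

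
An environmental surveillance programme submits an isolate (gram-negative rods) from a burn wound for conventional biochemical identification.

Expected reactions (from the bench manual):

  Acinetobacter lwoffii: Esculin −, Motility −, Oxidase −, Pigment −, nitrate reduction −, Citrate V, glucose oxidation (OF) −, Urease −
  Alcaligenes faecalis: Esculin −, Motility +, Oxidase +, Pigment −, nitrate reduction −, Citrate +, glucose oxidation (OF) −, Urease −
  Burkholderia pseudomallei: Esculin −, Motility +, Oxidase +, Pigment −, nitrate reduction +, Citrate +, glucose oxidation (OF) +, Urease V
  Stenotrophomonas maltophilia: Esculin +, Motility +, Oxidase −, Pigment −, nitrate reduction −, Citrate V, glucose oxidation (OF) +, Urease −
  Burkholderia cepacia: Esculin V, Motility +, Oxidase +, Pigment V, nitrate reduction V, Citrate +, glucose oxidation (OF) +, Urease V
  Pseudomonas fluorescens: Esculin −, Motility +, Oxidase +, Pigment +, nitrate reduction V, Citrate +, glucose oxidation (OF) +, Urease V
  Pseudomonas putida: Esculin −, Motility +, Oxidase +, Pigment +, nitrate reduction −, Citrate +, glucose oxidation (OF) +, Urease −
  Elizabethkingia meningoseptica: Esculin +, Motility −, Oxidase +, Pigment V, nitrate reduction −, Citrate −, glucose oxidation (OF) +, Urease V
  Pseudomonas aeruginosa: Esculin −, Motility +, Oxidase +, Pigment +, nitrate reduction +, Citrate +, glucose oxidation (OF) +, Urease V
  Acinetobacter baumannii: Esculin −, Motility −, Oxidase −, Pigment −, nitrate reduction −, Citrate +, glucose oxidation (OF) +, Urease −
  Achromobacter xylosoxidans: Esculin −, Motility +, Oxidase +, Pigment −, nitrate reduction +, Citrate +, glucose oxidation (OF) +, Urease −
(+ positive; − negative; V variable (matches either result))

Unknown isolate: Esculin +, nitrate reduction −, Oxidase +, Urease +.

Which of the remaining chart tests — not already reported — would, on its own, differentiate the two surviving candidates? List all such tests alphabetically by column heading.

Urease +: excludes 6 organisms — 5 left.
nitrate reduction −: excludes Burkholderia pseudomallei, Pseudomonas aeruginosa — 3 left.
Oxidase +: all 3 remaining candidates are consistent.
Esculin +: excludes Pseudomonas fluorescens — 2 left.
Two candidates remain: Burkholderia cepacia and Elizabethkingia meningoseptica.
  Motility: Burkholderia cepacia +, Elizabethkingia meningoseptica − — discriminates.
  Pigment: V vs V — variable for at least one, does not separate.
  Citrate: Burkholderia cepacia +, Elizabethkingia meningoseptica − — discriminates.
  glucose oxidation (OF): + vs + — same for both, does not separate.

Citrate, Motility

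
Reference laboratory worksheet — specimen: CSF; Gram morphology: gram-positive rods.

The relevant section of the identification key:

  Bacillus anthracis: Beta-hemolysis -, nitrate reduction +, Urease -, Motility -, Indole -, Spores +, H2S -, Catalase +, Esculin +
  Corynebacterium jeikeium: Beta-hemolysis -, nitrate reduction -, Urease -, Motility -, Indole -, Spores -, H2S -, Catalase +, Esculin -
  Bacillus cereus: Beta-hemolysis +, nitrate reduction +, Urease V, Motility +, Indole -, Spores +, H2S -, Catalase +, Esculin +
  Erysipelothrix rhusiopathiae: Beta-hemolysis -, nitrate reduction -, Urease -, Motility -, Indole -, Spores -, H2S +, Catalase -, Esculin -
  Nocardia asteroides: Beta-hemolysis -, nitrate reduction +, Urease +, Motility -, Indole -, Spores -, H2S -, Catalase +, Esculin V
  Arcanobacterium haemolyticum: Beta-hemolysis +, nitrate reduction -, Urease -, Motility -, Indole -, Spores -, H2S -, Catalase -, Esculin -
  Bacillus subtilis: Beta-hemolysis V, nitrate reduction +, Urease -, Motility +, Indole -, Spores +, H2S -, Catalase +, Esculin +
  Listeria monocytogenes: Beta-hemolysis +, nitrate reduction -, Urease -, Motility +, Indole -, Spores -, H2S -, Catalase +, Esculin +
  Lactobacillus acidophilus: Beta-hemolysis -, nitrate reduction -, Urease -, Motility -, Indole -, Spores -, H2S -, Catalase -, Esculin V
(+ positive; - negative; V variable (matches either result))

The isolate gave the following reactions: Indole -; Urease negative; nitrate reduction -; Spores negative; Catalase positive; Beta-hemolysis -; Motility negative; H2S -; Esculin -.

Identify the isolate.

Urease -: excludes Nocardia asteroides — 8 left.
Beta-hemolysis -: excludes Bacillus cereus, Arcanobacterium haemolyticum, Listeria monocytogenes — 5 left.
Spores -: excludes Bacillus anthracis, Bacillus subtilis — 3 left.
nitrate reduction -: all 3 remaining candidates are consistent.
Esculin -: all 3 remaining candidates are consistent.
H2S -: excludes Erysipelothrix rhusiopathiae — 2 left.
Catalase +: excludes Lactobacillus acidophilus — 1 left.
Motility -: the one remaining candidate is consistent.
Indole -: the one remaining candidate is consistent.

Corynebacterium jeikeium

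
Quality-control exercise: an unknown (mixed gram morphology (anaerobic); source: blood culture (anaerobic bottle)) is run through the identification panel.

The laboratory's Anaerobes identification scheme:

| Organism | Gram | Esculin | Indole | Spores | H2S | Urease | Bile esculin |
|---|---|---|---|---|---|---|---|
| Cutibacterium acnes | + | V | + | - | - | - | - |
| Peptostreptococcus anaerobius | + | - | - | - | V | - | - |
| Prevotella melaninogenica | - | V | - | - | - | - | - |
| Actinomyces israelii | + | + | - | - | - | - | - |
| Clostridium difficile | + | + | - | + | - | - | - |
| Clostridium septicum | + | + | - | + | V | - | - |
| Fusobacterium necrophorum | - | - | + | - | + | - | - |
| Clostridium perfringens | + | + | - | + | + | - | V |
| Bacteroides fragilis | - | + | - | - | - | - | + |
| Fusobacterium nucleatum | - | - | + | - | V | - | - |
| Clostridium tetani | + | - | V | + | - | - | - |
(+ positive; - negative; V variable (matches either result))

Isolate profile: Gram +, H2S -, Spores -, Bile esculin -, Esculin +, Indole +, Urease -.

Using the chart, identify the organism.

Gram +: excludes Prevotella melaninogenica, Fusobacterium necrophorum, Bacteroides fragilis, Fusobacterium nucleatum — 7 left.
H2S -: excludes Clostridium perfringens — 6 left.
Indole +: excludes Peptostreptococcus anaerobius, Actinomyces israelii, Clostridium difficile, Clostridium septicum — 2 left.
Bile esculin -: all 2 remaining candidates are consistent.
Urease -: all 2 remaining candidates are consistent.
Spores -: excludes Clostridium tetani — 1 left.
Esculin +: the one remaining candidate is consistent.

Cutibacterium acnes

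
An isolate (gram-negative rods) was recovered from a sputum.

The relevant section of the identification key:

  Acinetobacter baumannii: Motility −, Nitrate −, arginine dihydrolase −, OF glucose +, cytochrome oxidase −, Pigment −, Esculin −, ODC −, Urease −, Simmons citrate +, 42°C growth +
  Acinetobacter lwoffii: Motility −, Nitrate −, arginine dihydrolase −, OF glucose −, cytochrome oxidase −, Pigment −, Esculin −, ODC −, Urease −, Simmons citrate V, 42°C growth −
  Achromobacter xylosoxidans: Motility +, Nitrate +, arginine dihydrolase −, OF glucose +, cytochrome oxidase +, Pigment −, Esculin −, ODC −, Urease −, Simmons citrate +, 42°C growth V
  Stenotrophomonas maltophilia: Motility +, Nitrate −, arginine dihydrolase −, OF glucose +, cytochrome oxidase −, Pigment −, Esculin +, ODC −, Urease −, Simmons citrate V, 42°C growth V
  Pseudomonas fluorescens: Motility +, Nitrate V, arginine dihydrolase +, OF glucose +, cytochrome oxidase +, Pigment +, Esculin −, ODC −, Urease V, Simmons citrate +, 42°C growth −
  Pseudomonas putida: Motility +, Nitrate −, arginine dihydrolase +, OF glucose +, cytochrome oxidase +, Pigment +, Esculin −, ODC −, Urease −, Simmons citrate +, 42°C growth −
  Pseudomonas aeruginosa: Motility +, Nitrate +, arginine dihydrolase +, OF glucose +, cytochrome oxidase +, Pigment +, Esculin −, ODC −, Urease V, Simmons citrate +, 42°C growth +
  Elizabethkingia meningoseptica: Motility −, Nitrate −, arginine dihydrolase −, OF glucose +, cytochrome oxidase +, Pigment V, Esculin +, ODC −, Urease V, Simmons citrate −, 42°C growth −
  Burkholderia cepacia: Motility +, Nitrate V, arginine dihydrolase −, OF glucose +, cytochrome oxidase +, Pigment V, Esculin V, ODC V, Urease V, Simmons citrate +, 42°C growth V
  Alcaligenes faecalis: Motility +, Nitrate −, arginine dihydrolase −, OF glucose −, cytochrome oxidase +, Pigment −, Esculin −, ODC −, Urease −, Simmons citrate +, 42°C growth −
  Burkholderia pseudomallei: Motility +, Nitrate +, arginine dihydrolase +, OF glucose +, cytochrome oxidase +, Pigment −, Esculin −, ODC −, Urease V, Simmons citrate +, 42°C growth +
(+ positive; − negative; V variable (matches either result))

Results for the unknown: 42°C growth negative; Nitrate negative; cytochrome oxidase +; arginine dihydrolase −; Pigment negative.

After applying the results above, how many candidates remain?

3

Pigment −: excludes Pseudomonas fluorescens, Pseudomonas putida, Pseudomonas aeruginosa — 8 left.
Nitrate −: excludes Achromobacter xylosoxidans, Burkholderia pseudomallei — 6 left.
42°C growth −: excludes Acinetobacter baumannii — 5 left.
arginine dihydrolase −: all 5 remaining candidates are consistent.
cytochrome oxidase +: excludes Acinetobacter lwoffii, Stenotrophomonas maltophilia — 3 left.
Still consistent: Alcaligenes faecalis, Burkholderia cepacia, Elizabethkingia meningoseptica.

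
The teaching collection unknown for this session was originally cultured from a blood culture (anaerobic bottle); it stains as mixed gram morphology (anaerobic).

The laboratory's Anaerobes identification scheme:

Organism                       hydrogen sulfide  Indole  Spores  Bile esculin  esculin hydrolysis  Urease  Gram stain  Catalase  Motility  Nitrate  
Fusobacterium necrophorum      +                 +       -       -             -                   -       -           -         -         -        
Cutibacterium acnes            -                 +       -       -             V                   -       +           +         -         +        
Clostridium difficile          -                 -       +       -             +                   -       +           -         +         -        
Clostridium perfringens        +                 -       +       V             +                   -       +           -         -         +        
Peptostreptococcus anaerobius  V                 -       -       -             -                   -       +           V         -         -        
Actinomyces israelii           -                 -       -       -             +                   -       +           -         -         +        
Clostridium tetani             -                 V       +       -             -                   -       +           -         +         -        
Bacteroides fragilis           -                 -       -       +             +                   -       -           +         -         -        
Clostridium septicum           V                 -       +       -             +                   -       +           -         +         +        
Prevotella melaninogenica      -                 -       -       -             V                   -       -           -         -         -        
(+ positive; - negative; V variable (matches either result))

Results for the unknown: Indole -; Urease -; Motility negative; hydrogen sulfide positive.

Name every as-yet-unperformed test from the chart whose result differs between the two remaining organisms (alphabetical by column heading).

esculin hydrolysis, Nitrate, Spores

hydrogen sulfide +: excludes 6 organisms — 4 left.
Urease -: all 4 remaining candidates are consistent.
Indole -: excludes Fusobacterium necrophorum — 3 left.
Motility -: excludes Clostridium septicum — 2 left.
Two candidates remain: Clostridium perfringens and Peptostreptococcus anaerobius.
  Spores: Clostridium perfringens +, Peptostreptococcus anaerobius - — discriminates.
  Bile esculin: V vs - — variable for at least one, does not separate.
  esculin hydrolysis: Clostridium perfringens +, Peptostreptococcus anaerobius - — discriminates.
  Gram stain: + vs + — same for both, does not separate.
  Catalase: - vs V — variable for at least one, does not separate.
  Nitrate: Clostridium perfringens +, Peptostreptococcus anaerobius - — discriminates.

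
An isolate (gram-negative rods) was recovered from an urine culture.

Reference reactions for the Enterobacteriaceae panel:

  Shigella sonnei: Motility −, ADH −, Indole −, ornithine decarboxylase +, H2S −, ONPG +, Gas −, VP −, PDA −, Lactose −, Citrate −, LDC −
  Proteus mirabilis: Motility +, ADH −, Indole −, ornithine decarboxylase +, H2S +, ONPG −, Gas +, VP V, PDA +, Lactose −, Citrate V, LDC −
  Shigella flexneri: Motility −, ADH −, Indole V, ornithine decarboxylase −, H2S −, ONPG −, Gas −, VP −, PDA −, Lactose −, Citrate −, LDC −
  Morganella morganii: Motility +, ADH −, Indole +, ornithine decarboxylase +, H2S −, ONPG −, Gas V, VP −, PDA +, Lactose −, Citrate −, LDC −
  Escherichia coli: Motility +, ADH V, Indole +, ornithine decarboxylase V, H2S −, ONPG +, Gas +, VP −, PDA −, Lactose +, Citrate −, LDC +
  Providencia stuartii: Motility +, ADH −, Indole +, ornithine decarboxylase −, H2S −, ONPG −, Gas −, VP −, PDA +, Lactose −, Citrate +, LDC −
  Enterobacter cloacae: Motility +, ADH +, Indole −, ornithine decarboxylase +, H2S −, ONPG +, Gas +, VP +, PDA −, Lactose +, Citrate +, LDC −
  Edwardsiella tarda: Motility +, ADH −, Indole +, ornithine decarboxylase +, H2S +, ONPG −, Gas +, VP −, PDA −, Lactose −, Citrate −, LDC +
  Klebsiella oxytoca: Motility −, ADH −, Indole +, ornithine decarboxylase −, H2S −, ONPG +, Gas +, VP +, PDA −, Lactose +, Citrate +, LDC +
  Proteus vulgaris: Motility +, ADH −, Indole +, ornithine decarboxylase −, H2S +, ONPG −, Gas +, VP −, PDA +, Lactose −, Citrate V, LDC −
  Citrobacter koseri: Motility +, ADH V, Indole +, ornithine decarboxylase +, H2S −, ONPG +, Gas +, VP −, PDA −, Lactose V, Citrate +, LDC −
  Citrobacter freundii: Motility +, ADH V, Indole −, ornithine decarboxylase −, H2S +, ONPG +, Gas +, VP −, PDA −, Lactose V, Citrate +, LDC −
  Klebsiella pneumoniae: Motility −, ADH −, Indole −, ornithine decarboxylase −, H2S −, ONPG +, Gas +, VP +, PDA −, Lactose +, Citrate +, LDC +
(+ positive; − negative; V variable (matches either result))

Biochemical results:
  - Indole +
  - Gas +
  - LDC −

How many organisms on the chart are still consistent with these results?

Indole +: excludes 5 organisms — 8 left.
LDC −: excludes Escherichia coli, Edwardsiella tarda, Klebsiella oxytoca — 5 left.
Gas +: excludes Shigella flexneri, Providencia stuartii — 3 left.
Still consistent: Citrobacter koseri, Morganella morganii, Proteus vulgaris.

3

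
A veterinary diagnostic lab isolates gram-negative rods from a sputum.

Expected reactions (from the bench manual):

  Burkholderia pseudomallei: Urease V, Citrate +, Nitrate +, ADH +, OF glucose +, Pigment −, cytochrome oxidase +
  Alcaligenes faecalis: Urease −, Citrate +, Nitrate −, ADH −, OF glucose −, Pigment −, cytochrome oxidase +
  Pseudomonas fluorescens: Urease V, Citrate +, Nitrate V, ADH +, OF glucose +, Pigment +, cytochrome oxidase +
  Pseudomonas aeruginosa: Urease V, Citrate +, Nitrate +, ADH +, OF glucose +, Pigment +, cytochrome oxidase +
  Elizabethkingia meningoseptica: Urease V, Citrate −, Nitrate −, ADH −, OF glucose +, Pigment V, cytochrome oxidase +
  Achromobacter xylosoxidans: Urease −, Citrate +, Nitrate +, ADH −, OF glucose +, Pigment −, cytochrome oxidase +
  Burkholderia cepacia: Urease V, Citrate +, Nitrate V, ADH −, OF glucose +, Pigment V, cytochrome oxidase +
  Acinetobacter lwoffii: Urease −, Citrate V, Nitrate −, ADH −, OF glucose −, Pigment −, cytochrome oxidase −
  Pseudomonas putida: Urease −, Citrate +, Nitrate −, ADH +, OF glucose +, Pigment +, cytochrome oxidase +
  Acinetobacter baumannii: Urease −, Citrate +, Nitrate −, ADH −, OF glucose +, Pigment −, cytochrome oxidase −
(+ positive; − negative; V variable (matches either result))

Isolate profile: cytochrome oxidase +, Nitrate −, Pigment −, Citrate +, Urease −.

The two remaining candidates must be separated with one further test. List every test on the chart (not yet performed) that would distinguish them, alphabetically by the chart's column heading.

OF glucose

Nitrate −: excludes Burkholderia pseudomallei, Pseudomonas aeruginosa, Achromobacter xylosoxidans — 7 left.
Citrate +: excludes Elizabethkingia meningoseptica — 6 left.
Urease −: all 6 remaining candidates are consistent.
cytochrome oxidase +: excludes Acinetobacter lwoffii, Acinetobacter baumannii — 4 left.
Pigment −: excludes Pseudomonas fluorescens, Pseudomonas putida — 2 left.
Two candidates remain: Alcaligenes faecalis and Burkholderia cepacia.
  ADH: − vs − — same for both, does not separate.
  OF glucose: Alcaligenes faecalis −, Burkholderia cepacia + — discriminates.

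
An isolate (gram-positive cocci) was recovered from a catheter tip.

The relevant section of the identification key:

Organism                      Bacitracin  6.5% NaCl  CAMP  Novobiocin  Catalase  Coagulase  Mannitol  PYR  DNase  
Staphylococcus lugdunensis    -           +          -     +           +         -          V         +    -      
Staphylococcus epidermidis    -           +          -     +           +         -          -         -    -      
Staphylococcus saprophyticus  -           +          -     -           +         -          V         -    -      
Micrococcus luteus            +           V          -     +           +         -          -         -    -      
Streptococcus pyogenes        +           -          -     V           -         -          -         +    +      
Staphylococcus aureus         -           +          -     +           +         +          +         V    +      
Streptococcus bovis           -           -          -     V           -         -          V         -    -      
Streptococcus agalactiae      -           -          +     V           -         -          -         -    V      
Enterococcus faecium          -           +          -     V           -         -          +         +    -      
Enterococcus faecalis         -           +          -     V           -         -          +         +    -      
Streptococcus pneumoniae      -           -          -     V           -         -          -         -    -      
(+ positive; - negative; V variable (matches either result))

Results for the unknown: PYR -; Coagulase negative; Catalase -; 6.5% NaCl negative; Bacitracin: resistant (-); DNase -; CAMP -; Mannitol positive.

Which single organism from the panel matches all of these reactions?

Streptococcus bovis

Coagulase -: excludes Staphylococcus aureus — 10 left.
PYR -: excludes Staphylococcus lugdunensis, Streptococcus pyogenes, Enterococcus faecium, Enterococcus faecalis — 6 left.
Bacitracin -: excludes Micrococcus luteus — 5 left.
Catalase -: excludes Staphylococcus epidermidis, Staphylococcus saprophyticus — 3 left.
DNase -: all 3 remaining candidates are consistent.
CAMP -: excludes Streptococcus agalactiae — 2 left.
Mannitol +: excludes Streptococcus pneumoniae — 1 left.
6.5% NaCl -: the one remaining candidate is consistent.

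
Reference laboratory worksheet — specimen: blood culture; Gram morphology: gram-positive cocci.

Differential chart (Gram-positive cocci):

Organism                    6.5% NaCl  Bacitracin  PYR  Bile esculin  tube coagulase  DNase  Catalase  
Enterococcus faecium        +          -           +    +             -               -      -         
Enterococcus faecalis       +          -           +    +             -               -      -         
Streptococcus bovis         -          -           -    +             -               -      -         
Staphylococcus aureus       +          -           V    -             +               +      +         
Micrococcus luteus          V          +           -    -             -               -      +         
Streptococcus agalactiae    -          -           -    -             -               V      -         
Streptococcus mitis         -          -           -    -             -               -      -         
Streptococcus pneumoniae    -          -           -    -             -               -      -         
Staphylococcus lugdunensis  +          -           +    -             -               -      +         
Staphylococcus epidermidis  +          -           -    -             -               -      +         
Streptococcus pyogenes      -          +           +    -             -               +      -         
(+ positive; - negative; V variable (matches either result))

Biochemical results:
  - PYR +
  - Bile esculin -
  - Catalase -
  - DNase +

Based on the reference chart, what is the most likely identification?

Streptococcus pyogenes

DNase +: excludes 8 organisms — 3 left.
Catalase -: excludes Staphylococcus aureus — 2 left.
Bile esculin -: all 2 remaining candidates are consistent.
PYR +: excludes Streptococcus agalactiae — 1 left.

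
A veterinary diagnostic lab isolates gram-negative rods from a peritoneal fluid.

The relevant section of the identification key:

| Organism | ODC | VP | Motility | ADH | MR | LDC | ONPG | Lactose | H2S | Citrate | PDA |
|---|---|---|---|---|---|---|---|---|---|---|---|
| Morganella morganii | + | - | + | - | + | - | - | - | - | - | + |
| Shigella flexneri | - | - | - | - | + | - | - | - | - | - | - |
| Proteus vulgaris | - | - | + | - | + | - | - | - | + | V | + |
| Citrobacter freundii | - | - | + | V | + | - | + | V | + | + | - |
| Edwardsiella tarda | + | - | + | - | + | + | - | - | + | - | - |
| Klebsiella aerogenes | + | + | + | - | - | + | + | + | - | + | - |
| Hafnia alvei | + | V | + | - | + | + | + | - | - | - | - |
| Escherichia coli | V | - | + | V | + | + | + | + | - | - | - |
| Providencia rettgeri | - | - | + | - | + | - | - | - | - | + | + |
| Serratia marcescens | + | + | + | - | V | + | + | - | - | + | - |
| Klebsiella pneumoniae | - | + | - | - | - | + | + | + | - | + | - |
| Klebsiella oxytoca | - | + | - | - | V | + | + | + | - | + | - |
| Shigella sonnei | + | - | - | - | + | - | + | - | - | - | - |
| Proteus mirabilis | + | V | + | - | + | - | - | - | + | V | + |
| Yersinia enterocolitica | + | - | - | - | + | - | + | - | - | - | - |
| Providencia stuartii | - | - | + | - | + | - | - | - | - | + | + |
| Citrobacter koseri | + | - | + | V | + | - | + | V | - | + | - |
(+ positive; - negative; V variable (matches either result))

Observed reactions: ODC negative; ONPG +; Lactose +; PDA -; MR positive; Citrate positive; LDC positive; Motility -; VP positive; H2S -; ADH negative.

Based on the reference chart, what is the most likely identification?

Klebsiella oxytoca

ONPG +: excludes 7 organisms — 10 left.
ODC -: excludes 6 organisms — 4 left.
MR +: excludes Klebsiella pneumoniae — 3 left.
PDA -: all 3 remaining candidates are consistent.
H2S -: excludes Citrobacter freundii — 2 left.
VP +: excludes Escherichia coli — 1 left.
Lactose +: the one remaining candidate is consistent.
ADH -: the one remaining candidate is consistent.
Motility -: the one remaining candidate is consistent.
Citrate +: the one remaining candidate is consistent.
LDC +: the one remaining candidate is consistent.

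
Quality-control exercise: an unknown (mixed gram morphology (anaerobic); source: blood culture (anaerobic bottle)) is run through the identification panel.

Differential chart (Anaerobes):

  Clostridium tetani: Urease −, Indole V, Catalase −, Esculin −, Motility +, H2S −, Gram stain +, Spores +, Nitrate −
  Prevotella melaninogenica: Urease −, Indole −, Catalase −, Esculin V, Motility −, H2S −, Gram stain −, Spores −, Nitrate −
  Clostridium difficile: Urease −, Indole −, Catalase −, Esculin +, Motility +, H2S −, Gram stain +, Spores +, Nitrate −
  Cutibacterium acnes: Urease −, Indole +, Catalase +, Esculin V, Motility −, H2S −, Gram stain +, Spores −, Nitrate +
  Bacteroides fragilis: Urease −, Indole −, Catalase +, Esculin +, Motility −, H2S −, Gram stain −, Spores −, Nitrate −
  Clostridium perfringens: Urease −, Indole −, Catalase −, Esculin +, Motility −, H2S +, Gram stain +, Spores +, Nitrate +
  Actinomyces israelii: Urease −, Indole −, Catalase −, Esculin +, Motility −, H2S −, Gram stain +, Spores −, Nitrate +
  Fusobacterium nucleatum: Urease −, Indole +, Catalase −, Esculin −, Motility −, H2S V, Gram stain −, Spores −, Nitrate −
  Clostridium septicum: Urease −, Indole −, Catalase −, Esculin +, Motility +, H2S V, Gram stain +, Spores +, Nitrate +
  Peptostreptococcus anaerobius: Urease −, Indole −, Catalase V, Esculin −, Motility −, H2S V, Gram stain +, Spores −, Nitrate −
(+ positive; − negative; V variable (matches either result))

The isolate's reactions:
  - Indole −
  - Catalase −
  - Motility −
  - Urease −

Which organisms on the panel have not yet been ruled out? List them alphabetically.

Motility −: excludes Clostridium tetani, Clostridium difficile, Clostridium septicum — 7 left.
Urease −: all 7 remaining candidates are consistent.
Catalase −: excludes Cutibacterium acnes, Bacteroides fragilis — 5 left.
Indole −: excludes Fusobacterium nucleatum — 4 left.

Actinomyces israelii, Clostridium perfringens, Peptostreptococcus anaerobius, Prevotella melaninogenica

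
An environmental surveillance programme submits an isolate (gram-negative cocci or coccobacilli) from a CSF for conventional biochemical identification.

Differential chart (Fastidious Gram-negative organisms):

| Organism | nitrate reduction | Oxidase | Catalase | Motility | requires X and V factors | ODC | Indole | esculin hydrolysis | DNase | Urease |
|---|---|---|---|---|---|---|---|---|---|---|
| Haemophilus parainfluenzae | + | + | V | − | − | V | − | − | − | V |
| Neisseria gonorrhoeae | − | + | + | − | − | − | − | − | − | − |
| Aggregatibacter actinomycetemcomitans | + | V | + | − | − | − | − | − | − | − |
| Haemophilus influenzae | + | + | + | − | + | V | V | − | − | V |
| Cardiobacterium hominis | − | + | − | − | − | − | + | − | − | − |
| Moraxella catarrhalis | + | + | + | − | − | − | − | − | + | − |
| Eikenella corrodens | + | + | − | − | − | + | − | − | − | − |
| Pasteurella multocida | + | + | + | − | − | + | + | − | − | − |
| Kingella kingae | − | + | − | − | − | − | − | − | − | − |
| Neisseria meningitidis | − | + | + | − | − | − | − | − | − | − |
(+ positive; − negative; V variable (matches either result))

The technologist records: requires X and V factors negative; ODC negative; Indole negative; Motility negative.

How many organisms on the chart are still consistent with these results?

6

Motility −: all 10 remaining candidates are consistent.
requires X and V factors −: excludes Haemophilus influenzae — 9 left.
Indole −: excludes Cardiobacterium hominis, Pasteurella multocida — 7 left.
ODC −: excludes Eikenella corrodens — 6 left.
Still consistent: Aggregatibacter actinomycetemcomitans, Haemophilus parainfluenzae, Kingella kingae, Moraxella catarrhalis, Neisseria gonorrhoeae, Neisseria meningitidis.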